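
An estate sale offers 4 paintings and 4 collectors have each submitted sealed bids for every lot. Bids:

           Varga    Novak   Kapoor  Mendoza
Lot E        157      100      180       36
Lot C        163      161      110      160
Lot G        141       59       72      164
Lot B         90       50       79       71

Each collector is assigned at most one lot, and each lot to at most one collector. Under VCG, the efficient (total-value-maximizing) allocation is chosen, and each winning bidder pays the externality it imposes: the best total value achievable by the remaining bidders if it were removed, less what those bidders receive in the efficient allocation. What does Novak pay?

Efficient allocation: Varga→Lot B ($90), Novak→Lot C ($161), Kapoor→Lot E ($180), Mendoza→Lot G ($164); total welfare W = $595.
Novak receives Lot C at value $161, so the others get W − 161 = $434.
Without Novak: best allocation of the remaining 3 bidders over all 4 lots is Varga→Lot C ($163), Kapoor→Lot E ($180), Mendoza→Lot G ($164), total $507.
VCG payment = (others' best without Novak) − (others' welfare with Novak) = 507 − 434 = $73.

Novak pays $73.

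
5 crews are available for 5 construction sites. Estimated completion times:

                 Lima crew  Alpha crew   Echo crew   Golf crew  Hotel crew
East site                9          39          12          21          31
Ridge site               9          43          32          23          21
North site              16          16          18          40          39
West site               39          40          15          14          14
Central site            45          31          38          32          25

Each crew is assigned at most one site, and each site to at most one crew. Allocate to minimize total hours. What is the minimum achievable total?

Min total: 76 hours

Optimal: Lima crew→Ridge site (9 hours), Alpha crew→North site (16 hours), Echo crew→East site (12 hours), Golf crew→West site (14 hours), Hotel crew→Central site (25 hours) — total 9+16+12+14+25 = 76 hours.
Row-greedy (each crew in turn takes its cheapest remaining site) gives 88 hours, worse by 12.
Swapping Hotel crew↔Golf crew (Hotel crew→West site 14 hours, Golf crew→Central site 32 hours) adds 7.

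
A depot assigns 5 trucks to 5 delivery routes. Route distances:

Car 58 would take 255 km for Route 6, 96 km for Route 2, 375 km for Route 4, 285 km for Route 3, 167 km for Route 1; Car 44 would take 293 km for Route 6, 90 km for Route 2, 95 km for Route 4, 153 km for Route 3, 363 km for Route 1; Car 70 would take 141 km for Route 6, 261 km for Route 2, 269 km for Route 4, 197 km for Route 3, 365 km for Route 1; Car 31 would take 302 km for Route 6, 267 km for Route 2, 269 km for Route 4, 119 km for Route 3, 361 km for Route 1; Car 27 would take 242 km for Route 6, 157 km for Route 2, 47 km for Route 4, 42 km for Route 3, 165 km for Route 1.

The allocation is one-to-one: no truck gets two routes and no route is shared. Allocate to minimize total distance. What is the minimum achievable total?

Min total: 564 km

Treat this as an assignment problem: match each truck to one route.
Optimal: Car 58→Route 1 (167 km), Car 44→Route 2 (90 km), Car 70→Route 6 (141 km), Car 31→Route 3 (119 km), Car 27→Route 4 (47 km) — total 167+90+141+119+47 = 564 km.
Row-greedy (each truck in turn takes its cheapest remaining route) gives 616 km, worse by 52.
Next-best assignment: Car 58→Route 2, Car 44→Route 4, Car 70→Route 6, Car 31→Route 3, Car 27→Route 1 = 616 km.
Every other assignment is strictly worse.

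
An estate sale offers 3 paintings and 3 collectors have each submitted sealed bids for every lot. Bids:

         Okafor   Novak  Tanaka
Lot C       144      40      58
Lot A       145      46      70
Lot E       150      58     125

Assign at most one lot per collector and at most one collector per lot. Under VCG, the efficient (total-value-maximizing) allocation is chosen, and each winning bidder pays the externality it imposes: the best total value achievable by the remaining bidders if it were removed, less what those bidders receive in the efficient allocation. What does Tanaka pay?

Efficient allocation: Okafor→Lot C ($144), Novak→Lot A ($46), Tanaka→Lot E ($125); total welfare W = $315.
Tanaka receives Lot E at value $125, so the others get W − 125 = $190.
Without Tanaka: best allocation of the remaining 2 bidders over all 3 lots is Okafor→Lot A ($145), Novak→Lot E ($58), total $203.
VCG payment = (others' best without Tanaka) − (others' welfare with Tanaka) = 203 − 190 = $13.

Tanaka pays $13.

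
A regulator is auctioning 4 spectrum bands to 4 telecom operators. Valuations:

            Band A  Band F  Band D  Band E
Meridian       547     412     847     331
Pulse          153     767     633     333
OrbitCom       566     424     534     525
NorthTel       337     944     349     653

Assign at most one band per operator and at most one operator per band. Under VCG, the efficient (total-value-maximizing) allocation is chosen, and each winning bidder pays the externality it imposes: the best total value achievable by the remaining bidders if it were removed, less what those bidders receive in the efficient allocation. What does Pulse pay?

Pulse pays $291M.

Efficient allocation: Meridian→Band D ($847M), Pulse→Band F ($767M), OrbitCom→Band A ($566M), NorthTel→Band E ($653M); total welfare W = $2833M.
Pulse receives Band F at value $767M, so the others get W − 767 = $2066M.
Without Pulse: best allocation of the remaining 3 bidders over all 4 bands is Meridian→Band D ($847M), OrbitCom→Band A ($566M), NorthTel→Band F ($944M), total $2357M.
VCG payment = (others' best without Pulse) − (others' welfare with Pulse) = 2357 − 2066 = $291M.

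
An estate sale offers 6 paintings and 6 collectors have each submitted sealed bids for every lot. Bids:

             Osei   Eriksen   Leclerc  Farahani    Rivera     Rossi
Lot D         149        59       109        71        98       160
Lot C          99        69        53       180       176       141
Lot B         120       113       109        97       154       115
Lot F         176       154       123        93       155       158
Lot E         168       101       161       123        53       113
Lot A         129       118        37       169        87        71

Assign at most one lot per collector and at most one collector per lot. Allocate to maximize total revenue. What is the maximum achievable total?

Maximum total: $955

Optimal: Osei→Lot F ($176), Eriksen→Lot B ($113), Leclerc→Lot E ($161), Farahani→Lot A ($169), Rivera→Lot C ($176), Rossi→Lot D ($160) — total 176+113+161+169+176+160 = $955.
Column-greedy (each lot in turn goes to its best remaining collector) gives $949, worse by 6.
Checked against all permutations: $955 is optimal.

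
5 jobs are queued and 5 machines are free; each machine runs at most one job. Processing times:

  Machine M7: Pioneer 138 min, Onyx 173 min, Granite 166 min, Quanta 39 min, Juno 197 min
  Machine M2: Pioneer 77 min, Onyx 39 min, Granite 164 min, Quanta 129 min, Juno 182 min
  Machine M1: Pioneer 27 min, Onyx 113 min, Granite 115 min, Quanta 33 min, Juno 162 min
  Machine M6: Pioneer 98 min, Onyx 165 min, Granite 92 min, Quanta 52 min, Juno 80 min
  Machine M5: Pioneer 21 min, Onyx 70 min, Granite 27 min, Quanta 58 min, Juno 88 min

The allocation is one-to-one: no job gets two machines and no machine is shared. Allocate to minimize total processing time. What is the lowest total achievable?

Minimum total: 212 min

Optimal: Pioneer→Machine M1 (27 min), Onyx→Machine M2 (39 min), Granite→Machine M5 (27 min), Quanta→Machine M7 (39 min), Juno→Machine M6 (80 min) — total 27+39+27+39+80 = 212 min.
Min-entry greedy (repeatedly take the single cheapest remaining cell) gives 339 min, worse by 127.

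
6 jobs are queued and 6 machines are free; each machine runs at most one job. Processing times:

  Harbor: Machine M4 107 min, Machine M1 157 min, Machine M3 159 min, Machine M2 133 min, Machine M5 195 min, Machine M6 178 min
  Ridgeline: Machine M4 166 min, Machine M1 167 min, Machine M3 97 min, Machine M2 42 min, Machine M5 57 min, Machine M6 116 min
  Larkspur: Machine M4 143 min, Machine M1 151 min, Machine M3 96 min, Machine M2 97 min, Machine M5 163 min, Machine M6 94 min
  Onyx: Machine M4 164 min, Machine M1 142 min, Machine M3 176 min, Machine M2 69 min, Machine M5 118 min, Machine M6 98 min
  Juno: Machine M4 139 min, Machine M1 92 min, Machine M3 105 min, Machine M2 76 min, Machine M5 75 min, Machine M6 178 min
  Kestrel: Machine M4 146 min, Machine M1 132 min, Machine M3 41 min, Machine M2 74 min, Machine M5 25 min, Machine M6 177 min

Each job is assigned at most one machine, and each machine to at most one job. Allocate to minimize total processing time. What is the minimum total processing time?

Minimum total: 460 min

This is the linear assignment problem.
Optimal: Harbor→Machine M4 (107 min), Ridgeline→Machine M2 (42 min), Larkspur→Machine M3 (96 min), Onyx→Machine M6 (98 min), Juno→Machine M1 (92 min), Kestrel→Machine M5 (25 min) — total 107+42+96+98+92+25 = 460 min.
Column-greedy (each machine in turn goes to its cheapest remaining job) gives 494 min, worse by 34.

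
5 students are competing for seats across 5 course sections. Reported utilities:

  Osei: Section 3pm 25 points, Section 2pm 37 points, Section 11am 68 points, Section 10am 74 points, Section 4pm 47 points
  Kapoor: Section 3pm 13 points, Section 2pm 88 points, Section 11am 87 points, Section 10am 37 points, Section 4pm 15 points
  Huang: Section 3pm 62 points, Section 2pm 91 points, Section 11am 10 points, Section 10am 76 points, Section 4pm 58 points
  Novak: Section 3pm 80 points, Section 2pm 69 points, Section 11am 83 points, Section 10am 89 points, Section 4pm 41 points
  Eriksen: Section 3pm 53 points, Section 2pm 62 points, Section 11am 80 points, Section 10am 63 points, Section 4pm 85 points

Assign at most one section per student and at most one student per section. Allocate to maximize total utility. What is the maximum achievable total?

Max total: 417 points

Optimal: Osei→Section 10am (74 points), Kapoor→Section 11am (87 points), Huang→Section 2pm (91 points), Novak→Section 3pm (80 points), Eriksen→Section 4pm (85 points) — total 74+87+91+80+85 = 417 points.
Max-entry greedy (repeatedly take the single best remaining cell) gives 377 points, worse by 40.
Swapping Novak↔Eriksen (Novak→Section 4pm 41 points, Eriksen→Section 3pm 53 points) loses 71.
No other one-to-one assignment exceeds 417 points.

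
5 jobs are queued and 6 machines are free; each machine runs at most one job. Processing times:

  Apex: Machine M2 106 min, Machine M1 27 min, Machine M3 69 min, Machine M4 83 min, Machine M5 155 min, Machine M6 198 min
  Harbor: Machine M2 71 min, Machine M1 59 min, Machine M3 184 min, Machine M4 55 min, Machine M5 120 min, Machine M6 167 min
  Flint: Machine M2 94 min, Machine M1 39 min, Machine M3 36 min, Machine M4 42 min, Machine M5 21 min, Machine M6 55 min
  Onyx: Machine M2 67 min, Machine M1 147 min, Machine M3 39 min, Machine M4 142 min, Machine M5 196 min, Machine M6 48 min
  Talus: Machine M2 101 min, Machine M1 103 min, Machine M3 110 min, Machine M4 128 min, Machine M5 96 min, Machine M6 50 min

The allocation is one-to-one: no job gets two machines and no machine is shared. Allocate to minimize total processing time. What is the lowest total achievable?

Optimal: Apex→Machine M1 (27 min), Harbor→Machine M4 (55 min), Flint→Machine M5 (21 min), Onyx→Machine M3 (39 min), Talus→Machine M6 (50 min) — total 27+55+21+39+50 = 192 min.
Column-greedy (each machine in turn goes to its cheapest remaining job) gives 281 min, worse by 89.
Next-best assignment: Apex→Machine M1, Harbor→Machine M2, Flint→Machine M5, Onyx→Machine M3, Talus→Machine M6 = 208 min.

Min total: 192 min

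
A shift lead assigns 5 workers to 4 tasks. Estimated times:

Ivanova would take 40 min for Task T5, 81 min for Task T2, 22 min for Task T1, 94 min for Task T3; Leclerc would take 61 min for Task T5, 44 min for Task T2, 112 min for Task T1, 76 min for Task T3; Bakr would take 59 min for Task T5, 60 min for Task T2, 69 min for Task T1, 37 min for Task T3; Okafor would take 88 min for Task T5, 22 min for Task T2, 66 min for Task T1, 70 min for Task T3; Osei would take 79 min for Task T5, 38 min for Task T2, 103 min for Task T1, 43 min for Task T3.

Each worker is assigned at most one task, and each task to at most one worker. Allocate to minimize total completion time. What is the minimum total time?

Min total: 142 min

Optimal: Leclerc→Task T5 (61 min), Okafor→Task T2 (22 min), Ivanova→Task T1 (22 min), Bakr→Task T3 (37 min) — total 61+22+22+37 = 142 min.
Row-greedy (each worker in turn takes its cheapest remaining task) gives 191 min, worse by 49.
Swapping Leclerc↔Okafor (Leclerc→Task T2 44 min, Okafor→Task T5 88 min) adds 49.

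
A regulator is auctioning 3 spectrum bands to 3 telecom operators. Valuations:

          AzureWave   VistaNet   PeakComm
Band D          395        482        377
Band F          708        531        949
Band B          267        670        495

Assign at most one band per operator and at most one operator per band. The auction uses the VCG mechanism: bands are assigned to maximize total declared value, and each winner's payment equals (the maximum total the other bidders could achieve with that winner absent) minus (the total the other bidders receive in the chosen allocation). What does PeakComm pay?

Efficient allocation: AzureWave→Band D ($395M), VistaNet→Band B ($670M), PeakComm→Band F ($949M); total welfare W = $2014M.
PeakComm receives Band F at value $949M, so the others get W − 949 = $1065M.
Without PeakComm: best allocation of the remaining 2 bidders over all 3 bands is AzureWave→Band F ($708M), VistaNet→Band B ($670M), total $1378M.
VCG payment = (others' best without PeakComm) − (others' welfare with PeakComm) = 1378 − 1065 = $313M.

PeakComm pays $313M.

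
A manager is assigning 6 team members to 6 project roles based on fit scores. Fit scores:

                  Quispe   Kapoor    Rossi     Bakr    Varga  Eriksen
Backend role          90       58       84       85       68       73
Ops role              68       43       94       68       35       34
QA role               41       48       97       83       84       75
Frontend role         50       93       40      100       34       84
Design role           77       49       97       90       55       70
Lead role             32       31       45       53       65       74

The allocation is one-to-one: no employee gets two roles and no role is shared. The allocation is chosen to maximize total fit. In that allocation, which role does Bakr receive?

Bakr receives Design role.

Treat this as an assignment problem: match each employee to one role.
Optimal: Quispe→Backend role (90 pts), Kapoor→Frontend role (93 pts), Rossi→Ops role (94 pts), Bakr→Design role (90 pts), Varga→QA role (84 pts), Eriksen→Lead role (74 pts) — total 90+93+94+90+84+74 = 525 pts.
Row-greedy (each employee in turn takes its best remaining role) gives 469 pts, worse by 56.
Bakr's own top role is Frontend role (100 pts), but forcing Bakr→Frontend role and reassigning the rest optimally gives only 491 pts — worse by 34.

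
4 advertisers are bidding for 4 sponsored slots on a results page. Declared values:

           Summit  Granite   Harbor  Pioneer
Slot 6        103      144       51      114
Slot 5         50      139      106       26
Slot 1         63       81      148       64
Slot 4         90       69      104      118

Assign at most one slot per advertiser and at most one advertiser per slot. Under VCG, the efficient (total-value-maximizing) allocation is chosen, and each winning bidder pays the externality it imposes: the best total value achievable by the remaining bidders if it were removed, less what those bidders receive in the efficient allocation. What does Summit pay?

Summit pays $5.

Efficient allocation: Summit→Slot 6 ($103), Granite→Slot 5 ($139), Harbor→Slot 1 ($148), Pioneer→Slot 4 ($118); total welfare W = $508.
Summit receives Slot 6 at value $103, so the others get W − 103 = $405.
Without Summit: best allocation of the remaining 3 bidders over all 4 slots is Granite→Slot 6 ($144), Harbor→Slot 1 ($148), Pioneer→Slot 4 ($118), total $410.
VCG payment = (others' best without Summit) − (others' welfare with Summit) = 410 − 405 = $5.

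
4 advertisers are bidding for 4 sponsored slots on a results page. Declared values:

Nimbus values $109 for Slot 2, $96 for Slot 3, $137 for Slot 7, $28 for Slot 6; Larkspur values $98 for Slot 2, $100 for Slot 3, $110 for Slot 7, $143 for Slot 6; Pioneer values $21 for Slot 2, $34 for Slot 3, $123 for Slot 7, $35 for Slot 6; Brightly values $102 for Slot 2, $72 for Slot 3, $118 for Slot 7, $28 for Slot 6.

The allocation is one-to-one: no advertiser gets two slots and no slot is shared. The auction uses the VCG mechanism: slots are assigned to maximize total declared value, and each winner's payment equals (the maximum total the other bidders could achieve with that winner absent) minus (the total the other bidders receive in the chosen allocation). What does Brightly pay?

Brightly pays $13.

Efficient allocation: Nimbus→Slot 3 ($96), Larkspur→Slot 6 ($143), Pioneer→Slot 7 ($123), Brightly→Slot 2 ($102); total welfare W = $464.
Brightly receives Slot 2 at value $102, so the others get W − 102 = $362.
Without Brightly: best allocation of the remaining 3 bidders over all 4 slots is Nimbus→Slot 2 ($109), Larkspur→Slot 6 ($143), Pioneer→Slot 7 ($123), total $375.
VCG payment = (others' best without Brightly) − (others' welfare with Brightly) = 375 − 362 = $13.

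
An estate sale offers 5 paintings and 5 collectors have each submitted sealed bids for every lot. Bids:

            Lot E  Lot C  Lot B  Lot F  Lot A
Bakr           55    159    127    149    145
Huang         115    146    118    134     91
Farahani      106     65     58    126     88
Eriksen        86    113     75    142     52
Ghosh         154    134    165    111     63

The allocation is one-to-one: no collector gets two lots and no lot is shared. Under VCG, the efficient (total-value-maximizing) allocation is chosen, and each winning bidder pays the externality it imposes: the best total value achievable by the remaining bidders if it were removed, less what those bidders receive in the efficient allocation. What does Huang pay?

Huang pays $14.

Efficient allocation: Bakr→Lot A ($145), Huang→Lot C ($146), Farahani→Lot E ($106), Eriksen→Lot F ($142), Ghosh→Lot B ($165); total welfare W = $704.
Huang receives Lot C at value $146, so the others get W − 146 = $558.
Without Huang: best allocation of the remaining 4 bidders over all 5 lots is Bakr→Lot C ($159), Farahani→Lot E ($106), Eriksen→Lot F ($142), Ghosh→Lot B ($165), total $572.
VCG payment = (others' best without Huang) − (others' welfare with Huang) = 572 − 558 = $14.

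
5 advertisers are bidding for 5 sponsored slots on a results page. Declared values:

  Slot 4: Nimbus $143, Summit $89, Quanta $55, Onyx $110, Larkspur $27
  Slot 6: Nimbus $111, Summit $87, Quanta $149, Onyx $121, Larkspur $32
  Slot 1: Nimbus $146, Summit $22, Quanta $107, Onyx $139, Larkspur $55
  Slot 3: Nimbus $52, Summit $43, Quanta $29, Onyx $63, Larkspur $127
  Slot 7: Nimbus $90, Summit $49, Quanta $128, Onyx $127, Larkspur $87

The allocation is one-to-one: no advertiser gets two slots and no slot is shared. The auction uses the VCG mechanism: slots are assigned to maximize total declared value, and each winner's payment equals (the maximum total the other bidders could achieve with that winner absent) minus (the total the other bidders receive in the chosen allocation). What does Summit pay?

Efficient allocation: Nimbus→Slot 1 ($146), Summit→Slot 4 ($89), Quanta→Slot 6 ($149), Onyx→Slot 7 ($127), Larkspur→Slot 3 ($127); total welfare W = $638.
Summit receives Slot 4 at value $89, so the others get W − 89 = $549.
Without Summit: best allocation of the remaining 4 bidders over all 5 slots is Nimbus→Slot 4 ($143), Quanta→Slot 6 ($149), Onyx→Slot 1 ($139), Larkspur→Slot 3 ($127), total $558.
VCG payment = (others' best without Summit) − (others' welfare with Summit) = 558 − 549 = $9.

Summit pays $9.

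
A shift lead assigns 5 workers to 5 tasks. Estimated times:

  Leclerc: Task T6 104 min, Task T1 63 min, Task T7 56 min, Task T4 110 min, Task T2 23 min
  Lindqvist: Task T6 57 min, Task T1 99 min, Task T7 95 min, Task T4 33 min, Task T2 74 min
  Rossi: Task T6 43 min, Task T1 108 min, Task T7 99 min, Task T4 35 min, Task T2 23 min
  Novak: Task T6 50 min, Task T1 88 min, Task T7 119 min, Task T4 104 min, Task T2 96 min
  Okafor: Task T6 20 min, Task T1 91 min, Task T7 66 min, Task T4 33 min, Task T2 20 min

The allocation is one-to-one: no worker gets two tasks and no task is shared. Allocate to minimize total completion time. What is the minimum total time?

Min total: 220 min

Optimal: Leclerc→Task T7 (56 min), Lindqvist→Task T4 (33 min), Rossi→Task T2 (23 min), Novak→Task T1 (88 min), Okafor→Task T6 (20 min) — total 56+33+23+88+20 = 220 min.
Min-entry greedy (repeatedly take the single cheapest remaining cell) gives 263 min, worse by 43.
Checked against all permutations: 220 min is optimal.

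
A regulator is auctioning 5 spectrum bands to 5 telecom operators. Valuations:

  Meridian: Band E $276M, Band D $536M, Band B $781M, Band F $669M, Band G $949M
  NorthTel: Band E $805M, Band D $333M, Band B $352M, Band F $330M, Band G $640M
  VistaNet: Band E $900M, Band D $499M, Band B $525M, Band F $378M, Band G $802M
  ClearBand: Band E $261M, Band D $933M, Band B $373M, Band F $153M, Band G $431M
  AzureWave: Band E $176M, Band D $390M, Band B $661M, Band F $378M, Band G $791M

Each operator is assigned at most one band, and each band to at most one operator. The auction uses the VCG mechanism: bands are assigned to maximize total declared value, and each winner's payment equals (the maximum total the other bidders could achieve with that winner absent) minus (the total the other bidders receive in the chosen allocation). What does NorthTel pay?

Efficient allocation: Meridian→Band F ($669M), NorthTel→Band E ($805M), VistaNet→Band G ($802M), ClearBand→Band D ($933M), AzureWave→Band B ($661M); total welfare W = $3870M.
NorthTel receives Band E at value $805M, so the others get W − 805 = $3065M.
Without NorthTel: best allocation of the remaining 4 bidders over all 5 bands is Meridian→Band G ($949M), VistaNet→Band E ($900M), ClearBand→Band D ($933M), AzureWave→Band B ($661M), total $3443M.
VCG payment = (others' best without NorthTel) − (others' welfare with NorthTel) = 3443 − 3065 = $378M.

NorthTel pays $378M.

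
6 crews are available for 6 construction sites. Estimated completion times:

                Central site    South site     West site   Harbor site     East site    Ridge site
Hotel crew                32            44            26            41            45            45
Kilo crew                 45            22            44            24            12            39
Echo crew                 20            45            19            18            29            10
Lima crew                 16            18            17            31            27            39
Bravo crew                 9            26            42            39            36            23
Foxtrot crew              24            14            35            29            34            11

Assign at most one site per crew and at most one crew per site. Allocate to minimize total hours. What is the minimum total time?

Minimum total: 94 hours

This is the linear assignment problem.
Optimal: Hotel crew→West site (26 hours), Kilo crew→East site (12 hours), Echo crew→Harbor site (18 hours), Lima crew→South site (18 hours), Bravo crew→Central site (9 hours), Foxtrot crew→Ridge site (11 hours) — total 26+12+18+18+9+11 = 94 hours.
Row-greedy (each crew in turn takes its cheapest remaining site) gives 119 hours, worse by 25.
Swapping Hotel crew↔Kilo crew (Hotel crew→East site 45 hours, Kilo crew→West site 44 hours) adds 51.
Checked against all permutations: 94 hours is optimal.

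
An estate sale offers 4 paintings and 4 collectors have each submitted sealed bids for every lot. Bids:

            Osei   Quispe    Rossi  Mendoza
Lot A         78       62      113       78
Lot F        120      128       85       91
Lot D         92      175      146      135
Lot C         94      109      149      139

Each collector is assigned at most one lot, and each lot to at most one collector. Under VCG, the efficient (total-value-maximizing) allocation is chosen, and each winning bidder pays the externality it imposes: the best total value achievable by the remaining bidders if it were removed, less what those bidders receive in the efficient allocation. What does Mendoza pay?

Efficient allocation: Osei→Lot F ($120), Quispe→Lot D ($175), Rossi→Lot A ($113), Mendoza→Lot C ($139); total welfare W = $547.
Mendoza receives Lot C at value $139, so the others get W − 139 = $408.
Without Mendoza: best allocation of the remaining 3 bidders over all 4 lots is Osei→Lot F ($120), Quispe→Lot D ($175), Rossi→Lot C ($149), total $444.
VCG payment = (others' best without Mendoza) − (others' welfare with Mendoza) = 444 − 408 = $36.

Mendoza pays $36.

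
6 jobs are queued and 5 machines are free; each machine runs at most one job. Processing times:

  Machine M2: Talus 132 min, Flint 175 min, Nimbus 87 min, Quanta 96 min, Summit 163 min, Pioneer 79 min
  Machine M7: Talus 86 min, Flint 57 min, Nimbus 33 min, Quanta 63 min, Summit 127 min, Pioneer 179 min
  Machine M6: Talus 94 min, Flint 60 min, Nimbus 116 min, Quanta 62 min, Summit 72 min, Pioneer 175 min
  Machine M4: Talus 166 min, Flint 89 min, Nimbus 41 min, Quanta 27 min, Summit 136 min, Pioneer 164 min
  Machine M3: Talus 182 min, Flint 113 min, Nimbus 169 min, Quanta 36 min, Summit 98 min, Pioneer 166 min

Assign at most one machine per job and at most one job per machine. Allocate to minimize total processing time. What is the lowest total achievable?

Min total: 285 min

This is a one-to-one assignment (minimum-cost bipartite matching).
Optimal: Pioneer→Machine M2 (79 min), Flint→Machine M7 (57 min), Summit→Machine M6 (72 min), Nimbus→Machine M4 (41 min), Quanta→Machine M3 (36 min) — total 79+57+72+41+36 = 285 min.
Min-entry greedy (repeatedly take the single cheapest remaining cell) gives 297 min, worse by 12.
Swapping Flint↔Quanta (Flint→Machine M3 113 min, Quanta→Machine M7 63 min) adds 83.
Checked against all permutations: 285 min is optimal.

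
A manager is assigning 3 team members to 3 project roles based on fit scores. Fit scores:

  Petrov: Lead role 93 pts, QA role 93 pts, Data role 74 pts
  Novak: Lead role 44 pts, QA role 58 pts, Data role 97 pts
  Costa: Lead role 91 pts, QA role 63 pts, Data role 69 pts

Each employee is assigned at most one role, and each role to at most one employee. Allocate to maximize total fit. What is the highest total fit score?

Max total: 281 pts

Treat this as an assignment problem: match each employee to one role.
Optimal: Petrov→QA role (93 pts), Novak→Data role (97 pts), Costa→Lead role (91 pts) — total 93+97+91 = 281 pts.
Max-entry greedy (repeatedly take the single best remaining cell) gives 253 pts, worse by 28.
Next-best assignment: Petrov→Lead role, Novak→Data role, Costa→QA role = 253 pts.
Every other assignment is strictly worse.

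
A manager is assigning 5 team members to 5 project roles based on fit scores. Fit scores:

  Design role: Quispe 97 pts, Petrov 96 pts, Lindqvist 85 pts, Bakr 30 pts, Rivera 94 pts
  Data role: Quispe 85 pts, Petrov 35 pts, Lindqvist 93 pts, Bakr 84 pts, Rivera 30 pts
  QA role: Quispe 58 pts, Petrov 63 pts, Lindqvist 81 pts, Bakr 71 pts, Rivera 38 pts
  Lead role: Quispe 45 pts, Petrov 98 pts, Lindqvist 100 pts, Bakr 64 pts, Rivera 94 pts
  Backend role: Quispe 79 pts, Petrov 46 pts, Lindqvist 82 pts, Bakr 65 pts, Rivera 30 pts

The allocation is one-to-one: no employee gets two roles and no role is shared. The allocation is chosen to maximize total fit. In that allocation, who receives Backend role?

Quispe receives Backend role.

Optimal: Quispe→Backend role (79 pts), Petrov→Lead role (98 pts), Lindqvist→QA role (81 pts), Bakr→Data role (84 pts), Rivera→Design role (94 pts) — total 79+98+81+84+94 = 436 pts.
Row-greedy (each employee in turn takes its best remaining role) gives 389 pts, worse by 47.
Next-best assignment: Quispe→Backend role, Petrov→Lead role, Lindqvist→Data role, Bakr→QA role, Rivera→Design role = 435 pts.
Swapping Lindqvist↔Petrov (Lindqvist→Lead role 100 pts, Petrov→QA role 63 pts) loses 16.
Every other assignment is strictly worse.
Quispe's own top role is Design role (97 pts), but forcing Quispe→Design role and reassigning the rest optimally gives only 420 pts — worse by 16.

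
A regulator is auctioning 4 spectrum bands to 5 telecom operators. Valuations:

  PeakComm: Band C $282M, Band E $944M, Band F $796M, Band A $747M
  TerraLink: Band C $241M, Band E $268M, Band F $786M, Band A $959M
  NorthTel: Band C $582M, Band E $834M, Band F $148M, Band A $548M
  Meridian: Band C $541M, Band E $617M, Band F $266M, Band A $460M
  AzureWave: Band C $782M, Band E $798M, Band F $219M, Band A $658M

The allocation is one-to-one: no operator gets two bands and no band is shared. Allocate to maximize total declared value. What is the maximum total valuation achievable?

Optimal: AzureWave→Band C ($782M), NorthTel→Band E ($834M), PeakComm→Band F ($796M), TerraLink→Band A ($959M) — total 782+834+796+959 = $3371M.
Column-greedy (each band in turn goes to its best remaining operator) gives $3060M, worse by 311.
No other one-to-one assignment exceeds $3371M.

Maximum total: $3371M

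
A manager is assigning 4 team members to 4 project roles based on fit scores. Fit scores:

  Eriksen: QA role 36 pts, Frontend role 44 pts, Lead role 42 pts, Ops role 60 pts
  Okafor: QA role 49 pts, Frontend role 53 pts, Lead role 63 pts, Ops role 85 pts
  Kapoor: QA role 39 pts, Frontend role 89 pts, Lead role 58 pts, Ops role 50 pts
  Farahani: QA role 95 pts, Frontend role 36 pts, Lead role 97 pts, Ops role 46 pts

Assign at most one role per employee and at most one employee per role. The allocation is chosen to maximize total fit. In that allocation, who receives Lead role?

Eriksen receives Lead role.

Optimal: Eriksen→Lead role (42 pts), Okafor→Ops role (85 pts), Kapoor→Frontend role (89 pts), Farahani→QA role (95 pts) — total 42+85+89+95 = 311 pts.
Column-greedy (each role in turn goes to its best remaining employee) gives 307 pts, worse by 4.
Swapping Kapoor↔Farahani (Kapoor→QA role 39 pts, Farahani→Frontend role 36 pts) loses 109.
Every other assignment is strictly worse.
Eriksen's own top role is Ops role (60 pts), but forcing Eriksen→Ops role and reassigning the rest optimally gives only 307 pts — worse by 4.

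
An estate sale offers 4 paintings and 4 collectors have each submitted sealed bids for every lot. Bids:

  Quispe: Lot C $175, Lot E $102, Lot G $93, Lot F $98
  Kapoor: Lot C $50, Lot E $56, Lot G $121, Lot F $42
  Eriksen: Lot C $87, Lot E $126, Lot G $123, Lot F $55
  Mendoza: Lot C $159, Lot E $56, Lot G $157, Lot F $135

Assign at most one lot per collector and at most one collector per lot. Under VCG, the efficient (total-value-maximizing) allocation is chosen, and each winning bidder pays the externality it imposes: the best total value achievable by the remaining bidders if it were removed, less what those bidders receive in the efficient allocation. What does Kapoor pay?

Kapoor pays $22.

Efficient allocation: Quispe→Lot C ($175), Kapoor→Lot G ($121), Eriksen→Lot E ($126), Mendoza→Lot F ($135); total welfare W = $557.
Kapoor receives Lot G at value $121, so the others get W − 121 = $436.
Without Kapoor: best allocation of the remaining 3 bidders over all 4 lots is Quispe→Lot C ($175), Eriksen→Lot E ($126), Mendoza→Lot G ($157), total $458.
VCG payment = (others' best without Kapoor) − (others' welfare with Kapoor) = 458 − 436 = $22.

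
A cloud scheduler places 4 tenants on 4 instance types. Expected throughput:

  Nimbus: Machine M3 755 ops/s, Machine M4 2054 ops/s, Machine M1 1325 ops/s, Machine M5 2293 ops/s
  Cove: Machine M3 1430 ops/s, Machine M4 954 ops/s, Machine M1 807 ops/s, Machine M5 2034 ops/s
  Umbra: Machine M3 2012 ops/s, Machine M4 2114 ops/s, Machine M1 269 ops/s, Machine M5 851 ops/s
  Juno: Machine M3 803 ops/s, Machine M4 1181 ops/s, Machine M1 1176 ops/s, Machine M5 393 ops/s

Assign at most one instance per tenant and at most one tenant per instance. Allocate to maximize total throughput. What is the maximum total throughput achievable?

Maximum total: 7276 ops/s

Optimal: Nimbus→Machine M4 (2054 ops/s), Cove→Machine M5 (2034 ops/s), Umbra→Machine M3 (2012 ops/s), Juno→Machine M1 (1176 ops/s) — total 2054+2034+2012+1176 = 7276 ops/s.
Max-entry greedy (repeatedly take the single best remaining cell) gives 7013 ops/s, worse by 263.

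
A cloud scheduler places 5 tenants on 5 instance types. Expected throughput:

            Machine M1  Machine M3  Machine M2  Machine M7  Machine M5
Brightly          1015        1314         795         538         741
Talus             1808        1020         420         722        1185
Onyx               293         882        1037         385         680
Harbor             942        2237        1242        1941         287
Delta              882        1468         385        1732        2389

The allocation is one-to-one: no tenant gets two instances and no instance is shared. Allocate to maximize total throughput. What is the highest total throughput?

Max total: 8489 ops/s

Optimal: Brightly→Machine M3 (1314 ops/s), Talus→Machine M1 (1808 ops/s), Onyx→Machine M2 (1037 ops/s), Harbor→Machine M7 (1941 ops/s), Delta→Machine M5 (2389 ops/s) — total 1314+1808+1037+1941+2389 = 8489 ops/s.
Max-entry greedy (repeatedly take the single best remaining cell) gives 8009 ops/s, worse by 480.
Next-best assignment: Brightly→Machine M7, Talus→Machine M1, Onyx→Machine M2, Harbor→Machine M3, Delta→Machine M5 = 8009 ops/s.
Every other assignment is strictly worse.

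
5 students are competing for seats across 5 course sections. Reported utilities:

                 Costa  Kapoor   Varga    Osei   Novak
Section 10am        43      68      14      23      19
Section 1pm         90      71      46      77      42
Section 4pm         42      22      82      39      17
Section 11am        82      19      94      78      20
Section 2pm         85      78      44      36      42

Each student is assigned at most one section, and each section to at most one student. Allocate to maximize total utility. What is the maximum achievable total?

Max total: 360 points

Optimal: Costa→Section 1pm (90 points), Kapoor→Section 10am (68 points), Varga→Section 4pm (82 points), Osei→Section 11am (78 points), Novak→Section 2pm (42 points) — total 90+68+82+78+42 = 360 points.
Row-greedy (each student in turn takes its best remaining section) gives 320 points, worse by 40.
Next-best assignment: Costa→Section 2pm, Kapoor→Section 10am, Varga→Section 4pm, Osei→Section 11am, Novak→Section 1pm = 355 points.
Swapping Varga↔Kapoor (Varga→Section 10am 14 points, Kapoor→Section 4pm 22 points) loses 114.
Checked against all permutations: 360 points is optimal.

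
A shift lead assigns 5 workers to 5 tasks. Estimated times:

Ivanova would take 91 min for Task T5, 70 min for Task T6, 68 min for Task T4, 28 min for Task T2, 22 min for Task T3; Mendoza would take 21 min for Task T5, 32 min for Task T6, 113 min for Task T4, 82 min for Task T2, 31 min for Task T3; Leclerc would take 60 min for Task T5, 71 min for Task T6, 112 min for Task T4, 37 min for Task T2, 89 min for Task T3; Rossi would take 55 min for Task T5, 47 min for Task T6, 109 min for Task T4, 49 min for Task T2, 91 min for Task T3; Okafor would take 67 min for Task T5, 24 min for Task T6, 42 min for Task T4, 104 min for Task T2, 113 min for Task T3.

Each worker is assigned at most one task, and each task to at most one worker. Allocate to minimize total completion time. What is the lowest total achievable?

Minimum total: 169 min

Optimal: Ivanova→Task T3 (22 min), Mendoza→Task T5 (21 min), Leclerc→Task T2 (37 min), Rossi→Task T6 (47 min), Okafor→Task T4 (42 min) — total 22+21+37+47+42 = 169 min.
No other one-to-one assignment undercuts 169 min.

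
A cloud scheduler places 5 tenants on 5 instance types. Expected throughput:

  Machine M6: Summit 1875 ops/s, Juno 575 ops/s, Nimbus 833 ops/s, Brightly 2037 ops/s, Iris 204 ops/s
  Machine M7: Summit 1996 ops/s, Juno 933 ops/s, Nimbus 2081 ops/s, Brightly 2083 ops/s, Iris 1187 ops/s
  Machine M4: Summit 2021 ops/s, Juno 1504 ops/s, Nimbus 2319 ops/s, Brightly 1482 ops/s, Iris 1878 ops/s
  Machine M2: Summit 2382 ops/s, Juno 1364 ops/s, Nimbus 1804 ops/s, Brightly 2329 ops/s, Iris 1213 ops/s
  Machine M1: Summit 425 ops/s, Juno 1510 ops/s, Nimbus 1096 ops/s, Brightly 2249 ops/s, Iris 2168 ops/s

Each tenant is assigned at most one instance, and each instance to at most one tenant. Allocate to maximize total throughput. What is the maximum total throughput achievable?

Optimal: Summit→Machine M2 (2382 ops/s), Juno→Machine M4 (1504 ops/s), Nimbus→Machine M7 (2081 ops/s), Brightly→Machine M6 (2037 ops/s), Iris→Machine M1 (2168 ops/s) — total 2382+1504+2081+2037+2168 = 10172 ops/s.
Max-entry greedy (repeatedly take the single best remaining cell) gives 8712 ops/s, worse by 1460.
Next-best assignment: Summit→Machine M6, Juno→Machine M4, Nimbus→Machine M7, Brightly→Machine M2, Iris→Machine M1 = 9957 ops/s.
Swapping Nimbus↔Brightly (Nimbus→Machine M6 833 ops/s, Brightly→Machine M7 2083 ops/s) loses 1202.

Maximum total: 10172 ops/s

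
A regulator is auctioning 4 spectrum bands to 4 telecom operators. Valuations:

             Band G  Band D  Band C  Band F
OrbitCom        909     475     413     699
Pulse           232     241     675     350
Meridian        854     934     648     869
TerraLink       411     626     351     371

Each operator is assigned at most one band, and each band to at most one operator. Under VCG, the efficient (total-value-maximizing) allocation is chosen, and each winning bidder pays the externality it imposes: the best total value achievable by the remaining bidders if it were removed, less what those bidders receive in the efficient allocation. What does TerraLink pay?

Efficient allocation: OrbitCom→Band G ($909M), Pulse→Band C ($675M), Meridian→Band F ($869M), TerraLink→Band D ($626M); total welfare W = $3079M.
TerraLink receives Band D at value $626M, so the others get W − 626 = $2453M.
Without TerraLink: best allocation of the remaining 3 bidders over all 4 bands is OrbitCom→Band G ($909M), Pulse→Band C ($675M), Meridian→Band D ($934M), total $2518M.
VCG payment = (others' best without TerraLink) − (others' welfare with TerraLink) = 2518 − 2453 = $65M.

TerraLink pays $65M.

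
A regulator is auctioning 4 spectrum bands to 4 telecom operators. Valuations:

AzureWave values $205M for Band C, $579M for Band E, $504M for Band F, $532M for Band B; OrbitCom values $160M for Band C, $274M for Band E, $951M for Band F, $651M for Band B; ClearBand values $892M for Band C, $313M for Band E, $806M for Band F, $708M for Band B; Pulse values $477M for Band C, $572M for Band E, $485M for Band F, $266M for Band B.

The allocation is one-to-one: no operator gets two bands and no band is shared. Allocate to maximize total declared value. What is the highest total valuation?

Optimal: AzureWave→Band B ($532M), OrbitCom→Band F ($951M), ClearBand→Band C ($892M), Pulse→Band E ($572M) — total 532+951+892+572 = $2947M.
Column-greedy (each band in turn goes to its best remaining operator) gives $2688M, worse by 259.
Next-best assignment: AzureWave→Band E, OrbitCom→Band F, ClearBand→Band B, Pulse→Band C = $2715M.

Maximum total: $2947M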